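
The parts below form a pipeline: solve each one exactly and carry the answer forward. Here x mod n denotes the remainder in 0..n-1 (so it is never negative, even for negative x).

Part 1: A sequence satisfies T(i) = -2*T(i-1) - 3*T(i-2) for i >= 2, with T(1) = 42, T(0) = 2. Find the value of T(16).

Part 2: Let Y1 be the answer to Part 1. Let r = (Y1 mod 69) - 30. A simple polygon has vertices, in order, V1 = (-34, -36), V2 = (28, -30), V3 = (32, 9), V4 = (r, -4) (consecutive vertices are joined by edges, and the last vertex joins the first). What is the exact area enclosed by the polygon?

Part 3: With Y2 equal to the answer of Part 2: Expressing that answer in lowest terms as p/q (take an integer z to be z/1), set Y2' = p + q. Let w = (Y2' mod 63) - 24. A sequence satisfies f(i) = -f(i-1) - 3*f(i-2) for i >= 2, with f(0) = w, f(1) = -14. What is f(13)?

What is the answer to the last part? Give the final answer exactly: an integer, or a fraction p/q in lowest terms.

Part 1: T(2) = -2*(42) - 3*(2) = -90; iterating: T(2)=-90, T(3)=54, T(4)=162, T(5)=-486, T(6)=486, T(7)=486, T(8)=-2430, T(9)=3402, T(10)=486, T(11)=-11178, T(12)=20898, T(13)=-8262, T(14)=-46170, T(15)=117126, T(16)=-95742; answer -95742
Part 2: Y1 = -95742; r = 0; cross terms: (-34*-30 - 28*-36)=2028, (28*9 - 32*-30)=1212, (32*-4 - 0*9)=-128, (0*-36 - -34*-4)=-136; twice the area = |2976| = 2976; area = 1488; answer 1488
Part 3: Y2 = 1488; threaded value p + q = 1489; w = 16; f(2) = -1*(-14) - 3*(16) = -34; iterating: f(2)=-34, f(3)=76, f(4)=26, f(5)=-254, f(6)=176, f(7)=586, f(8)=-1114, f(9)=-644, f(10)=3986, f(11)=-2054, f(12)=-9904, f(13)=16066; answer 16066

16066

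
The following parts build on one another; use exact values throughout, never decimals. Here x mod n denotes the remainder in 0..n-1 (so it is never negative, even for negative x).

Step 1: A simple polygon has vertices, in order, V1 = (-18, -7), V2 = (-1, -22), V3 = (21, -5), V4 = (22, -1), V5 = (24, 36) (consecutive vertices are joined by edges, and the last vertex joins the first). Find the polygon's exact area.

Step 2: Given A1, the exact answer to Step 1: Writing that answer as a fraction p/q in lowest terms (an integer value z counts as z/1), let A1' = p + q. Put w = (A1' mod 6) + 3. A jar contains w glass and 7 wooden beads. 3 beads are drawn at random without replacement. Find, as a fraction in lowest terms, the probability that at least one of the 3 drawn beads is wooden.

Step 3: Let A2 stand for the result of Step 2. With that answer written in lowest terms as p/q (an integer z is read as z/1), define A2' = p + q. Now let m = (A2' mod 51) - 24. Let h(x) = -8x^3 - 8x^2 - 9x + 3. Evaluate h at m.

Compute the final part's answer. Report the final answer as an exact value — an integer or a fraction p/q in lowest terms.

423

Step 1: cross terms: (-18*-22 - -1*-7)=389, (-1*-5 - 21*-22)=467, (21*-1 - 22*-5)=89, (22*36 - 24*-1)=816, (24*-7 - -18*36)=480; twice the area = |2241| = 2241; area = 2241/2; answer 2241/2
Step 2: A1 = 2241/2; threaded value p + q = 2243; w = 8; total draws C(15,3) = 455; complement C(8,3) = 56; favorable 455 - 56 = 399; P = 57/65; answer 57/65
Step 3: A2 = 57/65; threaded value p + q = 122; m = -4; -8*(-4)^3 - 8*(-4)^2 - 9*(-4)^1 + 3 = (512) + (-128) + (36) + (3) = 423; answer 423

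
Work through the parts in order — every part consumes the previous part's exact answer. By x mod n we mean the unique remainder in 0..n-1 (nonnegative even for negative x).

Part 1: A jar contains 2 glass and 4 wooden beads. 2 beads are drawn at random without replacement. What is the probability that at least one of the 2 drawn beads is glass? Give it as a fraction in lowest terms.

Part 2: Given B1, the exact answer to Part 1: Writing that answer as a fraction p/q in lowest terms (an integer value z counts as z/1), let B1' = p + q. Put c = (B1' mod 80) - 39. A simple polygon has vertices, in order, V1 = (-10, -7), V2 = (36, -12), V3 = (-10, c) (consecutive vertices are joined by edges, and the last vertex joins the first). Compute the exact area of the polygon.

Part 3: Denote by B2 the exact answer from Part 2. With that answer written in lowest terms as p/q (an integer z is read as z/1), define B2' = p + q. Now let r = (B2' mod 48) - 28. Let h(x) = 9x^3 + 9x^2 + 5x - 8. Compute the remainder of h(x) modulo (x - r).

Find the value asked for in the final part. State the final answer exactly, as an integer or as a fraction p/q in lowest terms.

Part 1: total draws C(6,2) = 15; complement C(4,2) = 6; favorable 15 - 6 = 9; P = 3/5; answer 3/5
Part 2: B1 = 3/5; threaded value p + q = 8; c = -31; cross terms: (-10*-12 - 36*-7)=372, (36*-31 - -10*-12)=-1236, (-10*-7 - -10*-31)=-240; twice the area = |-1104| = 1104; area = 552; answer 552
Part 3: B2 = 552; threaded value p + q = 553; r = -3; remainder = value at the root: 9*(-3)^3 + 9*(-3)^2 + 5*(-3)^1 - 8 = (-243) + (81) + (-15) + (-8) = -185; answer -185

-185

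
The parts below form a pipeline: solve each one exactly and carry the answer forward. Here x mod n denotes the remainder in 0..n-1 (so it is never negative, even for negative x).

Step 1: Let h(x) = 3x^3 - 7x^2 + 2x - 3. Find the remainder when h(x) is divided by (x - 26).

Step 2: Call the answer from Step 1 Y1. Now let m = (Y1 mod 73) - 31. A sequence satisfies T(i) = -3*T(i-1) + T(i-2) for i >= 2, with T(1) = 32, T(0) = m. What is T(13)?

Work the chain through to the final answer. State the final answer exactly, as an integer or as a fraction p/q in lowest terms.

Step 1: remainder = value at the root: 3*(26)^3 - 7*(26)^2 + 2*(26)^1 - 3 = (52728) + (-4732) + (52) + (-3) = 48045; answer 48045
Step 2: Y1 = 48045; m = -20; T(2) = -3*(32) + 1*(-20) = -116; iterating: T(2)=-116, T(3)=380, T(4)=-1256, T(5)=4148, T(6)=-13700, T(7)=45248, T(8)=-149444, T(9)=493580, T(10)=-1630184, T(11)=5384132, T(12)=-17782580, T(13)=58731872; answer 58731872

58731872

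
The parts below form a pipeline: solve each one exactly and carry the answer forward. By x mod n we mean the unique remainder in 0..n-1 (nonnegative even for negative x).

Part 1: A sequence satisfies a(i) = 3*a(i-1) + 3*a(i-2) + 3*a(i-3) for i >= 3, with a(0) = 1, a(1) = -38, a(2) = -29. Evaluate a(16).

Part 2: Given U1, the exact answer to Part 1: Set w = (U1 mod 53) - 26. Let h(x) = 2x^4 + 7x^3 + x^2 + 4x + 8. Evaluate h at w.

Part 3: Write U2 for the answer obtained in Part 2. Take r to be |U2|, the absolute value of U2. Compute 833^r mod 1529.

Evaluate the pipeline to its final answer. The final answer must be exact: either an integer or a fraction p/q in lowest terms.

Part 1: a(3) = 3*(-29) + 3*(-38) + 3*(1) = -198; iterating: a(3)=-198, a(4)=-795, a(5)=-3066, a(6)=-12177, a(7)=-48114, a(8)=-190071, a(9)=-751086, a(10)=-2967813, a(11)=-11726910, a(12)=-46337427, a(13)=-183096450, a(14)=-723482361, a(15)=-2858748714, a(16)=-11295982575; answer -11295982575
Part 2: U1 = -11295982575; w = -10; 2*(-10)^4 + 7*(-10)^3 + 1*(-10)^2 + 4*(-10)^1 + 8 = (20000) + (-7000) + (100) + (-40) + (8) = 13068; answer 13068
Part 3: U2 = 13068; r = 13068; squarings mod 1529: 833^1=833, 833^2=1252, 833^4=279, 833^8=1391, 833^16=696, 833^32=1252, 833^64=279, 833^128=1391, 833^256=696, 833^512=1252, 833^1024=279, 833^2048=1391, 833^4096=696, 833^8192=1252; 833^13068 = 833^4 * 833^8 * 833^256 * 833^512 * 833^4096 * 833^8192 = 1391 (mod 1529); answer 1391

1391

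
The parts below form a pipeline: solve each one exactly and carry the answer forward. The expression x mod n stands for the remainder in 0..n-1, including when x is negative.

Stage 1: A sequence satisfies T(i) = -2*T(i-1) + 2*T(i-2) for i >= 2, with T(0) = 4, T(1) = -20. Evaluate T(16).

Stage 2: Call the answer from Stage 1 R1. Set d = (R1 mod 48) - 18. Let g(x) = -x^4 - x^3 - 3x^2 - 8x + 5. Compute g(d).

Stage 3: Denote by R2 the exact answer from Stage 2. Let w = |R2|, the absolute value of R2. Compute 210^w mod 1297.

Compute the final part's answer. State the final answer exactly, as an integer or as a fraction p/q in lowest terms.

Stage 1: T(2) = -2*(-20) + 2*(4) = 48; iterating: T(2)=48, T(3)=-136, T(4)=368, T(5)=-1008, T(6)=2752, T(7)=-7520, T(8)=20544, T(9)=-56128, T(10)=153344, T(11)=-418944, T(12)=1144576, T(13)=-3127040, T(14)=8543232, T(15)=-23340544, T(16)=63767552; answer 63767552
Stage 2: R1 = 63767552; d = 14; -1*(14)^4 - 1*(14)^3 - 3*(14)^2 - 8*(14)^1 + 5 = (-38416) + (-2744) + (-588) + (-112) + (5) = -41855; answer -41855
Stage 3: R2 = -41855; w = 41855; squarings mod 1297: 210^1=210, 210^2=2, 210^4=4, 210^8=16, 210^16=256, 210^32=686, 210^64=1082, 210^128=830, 210^256=193, 210^512=933, 210^1024=202, 210^2048=597, 210^4096=1031, 210^8192=718, 210^16384=615, 210^32768=798; 210^41855 = 210^1 * 210^2 * 210^4 * 210^8 * 210^16 * 210^32 * 210^64 * 210^256 * 210^512 * 210^8192 * 210^32768 = 454 (mod 1297); answer 454

454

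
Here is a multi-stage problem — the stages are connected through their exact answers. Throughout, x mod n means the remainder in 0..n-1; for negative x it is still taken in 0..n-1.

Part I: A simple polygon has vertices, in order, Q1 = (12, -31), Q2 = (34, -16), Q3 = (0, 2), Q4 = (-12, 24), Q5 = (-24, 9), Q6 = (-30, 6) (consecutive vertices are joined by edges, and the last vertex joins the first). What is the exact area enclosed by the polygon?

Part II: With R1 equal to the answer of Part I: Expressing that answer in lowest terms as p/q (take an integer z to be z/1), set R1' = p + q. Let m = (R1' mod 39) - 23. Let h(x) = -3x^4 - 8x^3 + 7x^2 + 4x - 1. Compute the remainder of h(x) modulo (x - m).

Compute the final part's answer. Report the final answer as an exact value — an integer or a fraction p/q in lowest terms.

Part I: cross terms: (12*-16 - 34*-31)=862, (34*2 - 0*-16)=68, (0*24 - -12*2)=24, (-12*9 - -24*24)=468, (-24*6 - -30*9)=126, (-30*-31 - 12*6)=858; twice the area = |2406| = 2406; area = 1203; answer 1203
Part II: R1 = 1203; threaded value p + q = 1204; m = 11; remainder = value at the root: -3*(11)^4 - 8*(11)^3 + 7*(11)^2 + 4*(11)^1 - 1 = (-43923) + (-10648) + (847) + (44) + (-1) = -53681; answer -53681

-53681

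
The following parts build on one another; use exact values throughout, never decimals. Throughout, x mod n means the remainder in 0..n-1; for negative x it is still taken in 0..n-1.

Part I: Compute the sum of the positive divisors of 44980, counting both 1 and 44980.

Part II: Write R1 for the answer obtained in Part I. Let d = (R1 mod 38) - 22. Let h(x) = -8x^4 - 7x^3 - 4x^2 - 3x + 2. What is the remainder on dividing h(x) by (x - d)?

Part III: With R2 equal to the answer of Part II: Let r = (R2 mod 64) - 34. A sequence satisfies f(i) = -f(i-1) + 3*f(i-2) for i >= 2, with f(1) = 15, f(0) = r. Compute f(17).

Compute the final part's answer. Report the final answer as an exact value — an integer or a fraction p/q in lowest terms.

788475

Part I: 44980 = 2^2 * 5 * 13 * 173; sigma = (1 + 2 + 4) * (1 + 5) * (1 + 13) * (1 + 173) = 7 * 6 * 14 * 174 = 102312; answer 102312
Part II: R1 = 102312; d = -6; remainder = value at the root: -8*(-6)^4 - 7*(-6)^3 - 4*(-6)^2 - 3*(-6)^1 + 2 = (-10368) + (1512) + (-144) + (18) + (2) = -8980; answer -8980
Part III: R2 = -8980; r = 10; f(2) = -1*(15) + 3*(10) = 15; iterating: f(2)=15, f(3)=30, f(4)=15, f(5)=75, f(6)=-30, f(7)=255, f(8)=-345, f(9)=1110, f(10)=-2145, f(11)=5475, f(12)=-11910, f(13)=28335, f(14)=-64065, f(15)=149070, f(16)=-341265, f(17)=788475; answer 788475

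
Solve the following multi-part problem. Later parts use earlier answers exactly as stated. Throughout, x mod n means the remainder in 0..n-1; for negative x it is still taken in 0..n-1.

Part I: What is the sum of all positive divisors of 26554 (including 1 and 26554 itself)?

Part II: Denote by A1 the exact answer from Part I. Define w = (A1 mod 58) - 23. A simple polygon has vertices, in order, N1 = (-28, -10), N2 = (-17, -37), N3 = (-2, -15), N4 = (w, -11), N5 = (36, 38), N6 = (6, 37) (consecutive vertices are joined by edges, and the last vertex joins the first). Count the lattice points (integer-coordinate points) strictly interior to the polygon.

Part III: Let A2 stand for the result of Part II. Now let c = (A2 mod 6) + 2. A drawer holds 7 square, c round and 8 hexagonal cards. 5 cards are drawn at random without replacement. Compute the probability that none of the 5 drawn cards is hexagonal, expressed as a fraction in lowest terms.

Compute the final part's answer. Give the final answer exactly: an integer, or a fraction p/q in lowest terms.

Part I: 26554 = 2 * 11 * 17 * 71; sigma = (1 + 2) * (1 + 11) * (1 + 17) * (1 + 71) = 3 * 12 * 18 * 72 = 46656; answer 46656
Part II: A1 = 46656; w = 1; cross terms: (-28*-37 - -17*-10)=866, (-17*-15 - -2*-37)=181, (-2*-11 - 1*-15)=37, (1*38 - 36*-11)=434, (36*37 - 6*38)=1104, (6*-10 - -28*37)=976; twice the area = |3598| = 3598; area = 1799; boundary points = 1 + 1 + 1 + 7 + 1 + 1 = 12; strictly interior points = area - boundary/2 + 1 = 1794; answer 1794
Part III: A2 = 1794; c = 2; total draws C(17,5) = 6188; favorable C(9,5) = 126; P = 9/442; answer 9/442

9/442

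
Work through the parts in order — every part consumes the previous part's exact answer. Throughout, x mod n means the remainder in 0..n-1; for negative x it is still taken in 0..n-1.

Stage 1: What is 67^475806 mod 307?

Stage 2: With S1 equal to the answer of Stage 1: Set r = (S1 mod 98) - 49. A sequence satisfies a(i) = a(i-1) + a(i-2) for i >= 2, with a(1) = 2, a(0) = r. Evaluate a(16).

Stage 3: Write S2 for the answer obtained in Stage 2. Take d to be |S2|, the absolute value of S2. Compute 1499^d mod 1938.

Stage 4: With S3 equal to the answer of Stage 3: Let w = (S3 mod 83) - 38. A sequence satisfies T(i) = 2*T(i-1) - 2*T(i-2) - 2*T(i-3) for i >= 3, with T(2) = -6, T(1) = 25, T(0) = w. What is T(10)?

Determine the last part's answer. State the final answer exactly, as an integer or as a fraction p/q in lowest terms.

-3816

Stage 1: squarings mod 307: 67^1=67, 67^2=191, 67^4=255, 67^8=248, 67^16=104, 67^32=71, 67^64=129, 67^128=63, 67^256=285, 67^512=177, 67^1024=15, 67^2048=225, 67^4096=277, 67^8192=286, 67^16384=134, 67^32768=150, 67^65536=89, 67^131072=246, 67^262144=37; 67^475806 = 67^2 * 67^4 * 67^8 * 67^16 * 67^128 * 67^512 * 67^16384 * 67^65536 * 67^131072 * 67^262144 = 77 (mod 307); answer 77
Stage 2: S1 = 77; r = 28; a(2) = 1*(2) + 1*(28) = 30; iterating: a(2)=30, a(3)=32, a(4)=62, a(5)=94, a(6)=156, a(7)=250, a(8)=406, a(9)=656, a(10)=1062, a(11)=1718, a(12)=2780, a(13)=4498, a(14)=7278, a(15)=11776, a(16)=19054; answer 19054
Stage 3: S2 = 19054; d = 19054; squarings mod 1938: 1499^1=1499, 1499^2=859, 1499^4=1441, 1499^8=883, 1499^16=613, 1499^32=1735, 1499^64=511, 1499^128=1429, 1499^256=1327, 1499^512=1225, 1499^1024=613, 1499^2048=1735, 1499^4096=511, 1499^8192=1429, 1499^16384=1327; 1499^19054 = 1499^2 * 1499^4 * 1499^8 * 1499^32 * 1499^64 * 1499^512 * 1499^2048 * 1499^16384 = 1651 (mod 1938); answer 1651
Stage 4: S3 = 1651; w = 36; T(3) = 2*(-6) - 2*(25) - 2*(36) = -134; iterating: T(3)=-134, T(4)=-306, T(5)=-332, T(6)=216, T(7)=1708, T(8)=3648, T(9)=3448, T(10)=-3816; answer -3816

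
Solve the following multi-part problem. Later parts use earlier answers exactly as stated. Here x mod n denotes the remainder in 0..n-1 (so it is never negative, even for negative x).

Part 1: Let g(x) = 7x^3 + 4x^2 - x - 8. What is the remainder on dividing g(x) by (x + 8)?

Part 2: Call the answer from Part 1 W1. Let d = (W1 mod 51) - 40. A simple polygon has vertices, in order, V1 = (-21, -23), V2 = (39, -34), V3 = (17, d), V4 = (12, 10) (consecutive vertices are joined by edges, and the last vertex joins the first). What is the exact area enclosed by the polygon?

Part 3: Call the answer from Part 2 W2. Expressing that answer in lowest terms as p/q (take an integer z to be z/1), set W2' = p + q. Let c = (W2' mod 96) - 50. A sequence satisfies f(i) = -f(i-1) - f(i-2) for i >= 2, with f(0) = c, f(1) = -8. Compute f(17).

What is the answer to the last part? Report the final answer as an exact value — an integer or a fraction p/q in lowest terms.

25

Part 1: remainder = value at the root: 7*(-8)^3 + 4*(-8)^2 - 1*(-8)^1 - 8 = (-3584) + (256) + (8) + (-8) = -3328; answer -3328
Part 2: W1 = -3328; d = -2; cross terms: (-21*-34 - 39*-23)=1611, (39*-2 - 17*-34)=500, (17*10 - 12*-2)=194, (12*-23 - -21*10)=-66; twice the area = |2239| = 2239; area = 2239/2; answer 2239/2
Part 3: W2 = 2239/2; threaded value p + q = 2241; c = -17; f(2) = -1*(-8) - 1*(-17) = 25; iterating: f(2)=25, f(3)=-17, f(4)=-8, f(5)=25, f(6)=-17, f(7)=-8, f(8)=25, f(9)=-17, f(10)=-8, f(11)=25, f(12)=-17, f(13)=-8, f(14)=25, f(15)=-17, f(16)=-8, f(17)=25; answer 25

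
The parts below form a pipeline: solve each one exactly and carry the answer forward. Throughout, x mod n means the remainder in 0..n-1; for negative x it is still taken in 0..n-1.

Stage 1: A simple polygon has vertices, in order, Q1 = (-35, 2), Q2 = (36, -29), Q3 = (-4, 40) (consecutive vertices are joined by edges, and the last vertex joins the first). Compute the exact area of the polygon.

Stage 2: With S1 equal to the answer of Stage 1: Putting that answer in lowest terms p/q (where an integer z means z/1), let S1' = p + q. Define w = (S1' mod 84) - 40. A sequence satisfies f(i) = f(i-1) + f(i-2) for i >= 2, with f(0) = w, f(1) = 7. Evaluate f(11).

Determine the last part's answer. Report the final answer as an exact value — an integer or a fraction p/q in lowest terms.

Stage 1: cross terms: (-35*-29 - 36*2)=943, (36*40 - -4*-29)=1324, (-4*2 - -35*40)=1392; twice the area = |3659| = 3659; area = 3659/2; answer 3659/2
Stage 2: S1 = 3659/2; threaded value p + q = 3661; w = 9; f(2) = 1*(7) + 1*(9) = 16; iterating: f(2)=16, f(3)=23, f(4)=39, f(5)=62, f(6)=101, f(7)=163, f(8)=264, f(9)=427, f(10)=691, f(11)=1118; answer 1118

1118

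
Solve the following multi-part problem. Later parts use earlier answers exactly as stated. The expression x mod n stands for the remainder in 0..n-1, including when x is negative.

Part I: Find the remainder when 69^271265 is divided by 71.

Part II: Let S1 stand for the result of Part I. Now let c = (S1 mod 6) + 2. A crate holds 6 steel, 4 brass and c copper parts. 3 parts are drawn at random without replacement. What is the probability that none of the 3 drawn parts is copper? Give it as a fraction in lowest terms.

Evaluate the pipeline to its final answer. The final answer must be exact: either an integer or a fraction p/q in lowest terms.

3/14

Part I: squarings mod 71: 69^1=69, 69^2=4, 69^4=16, 69^8=43, 69^16=3, 69^32=9, 69^64=10, 69^128=29, 69^256=60, 69^512=50, 69^1024=15, 69^2048=12, 69^4096=2, 69^8192=4, 69^16384=16, 69^32768=43, 69^65536=3, 69^131072=9, 69^262144=10; 69^271265 = 69^1 * 69^32 * 69^128 * 69^256 * 69^512 * 69^8192 * 69^262144 = 34 (mod 71); answer 34
Part II: S1 = 34; c = 6; total draws C(16,3) = 560; favorable C(10,3) = 120; P = 3/14; answer 3/14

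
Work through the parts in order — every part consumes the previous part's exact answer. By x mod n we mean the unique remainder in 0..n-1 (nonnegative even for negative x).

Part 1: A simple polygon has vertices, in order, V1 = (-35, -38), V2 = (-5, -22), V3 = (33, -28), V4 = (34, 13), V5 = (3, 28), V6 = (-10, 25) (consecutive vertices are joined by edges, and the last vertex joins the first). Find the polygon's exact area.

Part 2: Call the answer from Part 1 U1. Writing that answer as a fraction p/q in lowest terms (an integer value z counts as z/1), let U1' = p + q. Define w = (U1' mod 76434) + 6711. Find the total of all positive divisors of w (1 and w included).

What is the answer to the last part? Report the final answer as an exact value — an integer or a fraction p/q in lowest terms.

Part 1: cross terms: (-35*-22 - -5*-38)=580, (-5*-28 - 33*-22)=866, (33*13 - 34*-28)=1381, (34*28 - 3*13)=913, (3*25 - -10*28)=355, (-10*-38 - -35*25)=1255; twice the area = |5350| = 5350; area = 2675; answer 2675
Part 2: U1 = 2675; threaded value p + q = 2676; w = 9387; 9387 = 3^2 * 7 * 149; sigma = (1 + 3 + 9) * (1 + 7) * (1 + 149) = 13 * 8 * 150 = 15600; answer 15600

15600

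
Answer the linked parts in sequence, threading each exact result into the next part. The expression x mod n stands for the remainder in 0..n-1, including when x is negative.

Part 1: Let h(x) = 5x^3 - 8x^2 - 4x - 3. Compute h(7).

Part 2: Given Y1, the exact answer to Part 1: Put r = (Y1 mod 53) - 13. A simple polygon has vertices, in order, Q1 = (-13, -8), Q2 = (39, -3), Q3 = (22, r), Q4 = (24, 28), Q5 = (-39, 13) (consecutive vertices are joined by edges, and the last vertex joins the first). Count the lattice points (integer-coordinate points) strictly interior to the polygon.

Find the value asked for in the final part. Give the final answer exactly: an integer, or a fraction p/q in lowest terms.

1509

Part 1: 5*(7)^3 - 8*(7)^2 - 4*(7)^1 - 3 = (1715) + (-392) + (-28) + (-3) = 1292; answer 1292
Part 2: Y1 = 1292; r = 7; cross terms: (-13*-3 - 39*-8)=351, (39*7 - 22*-3)=339, (22*28 - 24*7)=448, (24*13 - -39*28)=1404, (-39*-8 - -13*13)=481; twice the area = |3023| = 3023; area = 3023/2; boundary points = 1 + 1 + 1 + 3 + 1 = 7; strictly interior points = area - boundary/2 + 1 = 1509; answer 1509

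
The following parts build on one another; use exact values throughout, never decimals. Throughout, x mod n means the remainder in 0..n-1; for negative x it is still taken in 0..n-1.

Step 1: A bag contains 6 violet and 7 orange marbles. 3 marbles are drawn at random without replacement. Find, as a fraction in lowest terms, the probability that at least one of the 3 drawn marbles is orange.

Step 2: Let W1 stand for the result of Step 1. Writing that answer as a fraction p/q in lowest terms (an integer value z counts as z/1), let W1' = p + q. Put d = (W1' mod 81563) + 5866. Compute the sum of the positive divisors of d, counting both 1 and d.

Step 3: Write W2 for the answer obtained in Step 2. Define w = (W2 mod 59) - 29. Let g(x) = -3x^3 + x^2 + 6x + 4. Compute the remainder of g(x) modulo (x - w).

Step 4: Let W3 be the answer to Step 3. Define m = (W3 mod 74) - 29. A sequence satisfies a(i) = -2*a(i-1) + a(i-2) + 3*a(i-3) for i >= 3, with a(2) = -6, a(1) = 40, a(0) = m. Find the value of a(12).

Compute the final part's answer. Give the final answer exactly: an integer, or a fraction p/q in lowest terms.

-4781

Step 1: total draws C(13,3) = 286; complement C(6,3) = 20; favorable 286 - 20 = 266; P = 133/143; answer 133/143
Step 2: W1 = 133/143; threaded value p + q = 276; d = 6142; 6142 = 2 * 37 * 83; sigma = (1 + 2) * (1 + 37) * (1 + 83) = 3 * 38 * 84 = 9576; answer 9576
Step 3: W2 = 9576; w = -11; remainder = value at the root: -3*(-11)^3 + 1*(-11)^2 + 6*(-11)^1 + 4 = (3993) + (121) + (-66) + (4) = 4052; answer 4052
Step 4: W3 = 4052; m = 27; a(3) = -2*(-6) + 1*(40) + 3*(27) = 133; iterating: a(3)=133, a(4)=-152, a(5)=419, a(6)=-591, a(7)=1145, a(8)=-1624, a(9)=2620, a(10)=-3429, a(11)=4606, a(12)=-4781; answer -4781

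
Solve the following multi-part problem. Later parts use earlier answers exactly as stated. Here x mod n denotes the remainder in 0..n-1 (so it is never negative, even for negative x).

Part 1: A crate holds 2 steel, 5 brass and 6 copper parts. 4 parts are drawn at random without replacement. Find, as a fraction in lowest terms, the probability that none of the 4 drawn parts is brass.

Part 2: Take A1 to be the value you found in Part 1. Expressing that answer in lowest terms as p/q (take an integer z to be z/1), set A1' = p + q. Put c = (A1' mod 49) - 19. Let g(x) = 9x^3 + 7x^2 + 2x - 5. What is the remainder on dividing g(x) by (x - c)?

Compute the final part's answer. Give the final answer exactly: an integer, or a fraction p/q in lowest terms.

Part 1: total draws C(13,4) = 715; favorable C(8,4) = 70; P = 14/143; answer 14/143
Part 2: A1 = 14/143; threaded value p + q = 157; c = -9; remainder = value at the root: 9*(-9)^3 + 7*(-9)^2 + 2*(-9)^1 - 5 = (-6561) + (567) + (-18) + (-5) = -6017; answer -6017

-6017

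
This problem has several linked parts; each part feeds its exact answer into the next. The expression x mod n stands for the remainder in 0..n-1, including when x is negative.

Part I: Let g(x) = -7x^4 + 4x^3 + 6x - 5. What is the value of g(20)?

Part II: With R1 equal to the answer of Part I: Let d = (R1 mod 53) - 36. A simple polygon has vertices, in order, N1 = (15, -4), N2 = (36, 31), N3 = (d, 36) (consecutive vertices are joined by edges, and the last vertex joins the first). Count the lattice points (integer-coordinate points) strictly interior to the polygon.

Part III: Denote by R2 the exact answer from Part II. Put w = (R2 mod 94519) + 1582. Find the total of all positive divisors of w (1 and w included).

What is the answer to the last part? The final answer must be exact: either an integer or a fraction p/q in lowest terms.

Part I: -7*(20)^4 + 4*(20)^3 + 6*(20)^1 - 5 = (-1120000) + (32000) + (120) + (-5) = -1087885; answer -1087885
Part II: R1 = -1087885; d = 10; cross terms: (15*31 - 36*-4)=609, (36*36 - 10*31)=986, (10*-4 - 15*36)=-580; twice the area = |1015| = 1015; area = 1015/2; boundary points = 7 + 1 + 5 = 13; strictly interior points = area - boundary/2 + 1 = 502; answer 502
Part III: R2 = 502; w = 2084; 2084 = 2^2 * 521; sigma = (1 + 2 + 4) * (1 + 521) = 7 * 522 = 3654; answer 3654

3654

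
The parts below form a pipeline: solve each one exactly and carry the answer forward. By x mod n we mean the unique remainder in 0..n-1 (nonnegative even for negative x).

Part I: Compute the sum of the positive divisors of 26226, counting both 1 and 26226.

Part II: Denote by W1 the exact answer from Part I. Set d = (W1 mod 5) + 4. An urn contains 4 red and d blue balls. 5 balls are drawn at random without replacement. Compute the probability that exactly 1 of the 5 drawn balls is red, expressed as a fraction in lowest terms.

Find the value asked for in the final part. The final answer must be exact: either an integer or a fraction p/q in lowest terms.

35/99

Part I: 26226 = 2 * 3^2 * 31 * 47; sigma = (1 + 2) * (1 + 3 + 9) * (1 + 31) * (1 + 47) = 3 * 13 * 32 * 48 = 59904; answer 59904
Part II: W1 = 59904; d = 8; total draws C(12,5) = 792; favorable C(4,1)*C(8,4) = 280; P = 35/99; answer 35/99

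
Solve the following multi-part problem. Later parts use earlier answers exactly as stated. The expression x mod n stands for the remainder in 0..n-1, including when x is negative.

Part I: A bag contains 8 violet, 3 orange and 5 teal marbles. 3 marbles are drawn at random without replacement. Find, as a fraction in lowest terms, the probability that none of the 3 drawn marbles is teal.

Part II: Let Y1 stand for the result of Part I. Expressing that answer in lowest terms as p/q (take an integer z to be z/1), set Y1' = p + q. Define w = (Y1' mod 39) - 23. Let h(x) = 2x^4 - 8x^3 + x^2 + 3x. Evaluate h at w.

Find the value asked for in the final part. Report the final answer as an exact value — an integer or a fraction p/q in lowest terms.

Part I: total draws C(16,3) = 560; favorable C(11,3) = 165; P = 33/112; answer 33/112
Part II: Y1 = 33/112; threaded value p + q = 145; w = 5; 2*(5)^4 - 8*(5)^3 + 1*(5)^2 + 3*(5)^1 = (1250) + (-1000) + (25) + (15) = 290; answer 290

290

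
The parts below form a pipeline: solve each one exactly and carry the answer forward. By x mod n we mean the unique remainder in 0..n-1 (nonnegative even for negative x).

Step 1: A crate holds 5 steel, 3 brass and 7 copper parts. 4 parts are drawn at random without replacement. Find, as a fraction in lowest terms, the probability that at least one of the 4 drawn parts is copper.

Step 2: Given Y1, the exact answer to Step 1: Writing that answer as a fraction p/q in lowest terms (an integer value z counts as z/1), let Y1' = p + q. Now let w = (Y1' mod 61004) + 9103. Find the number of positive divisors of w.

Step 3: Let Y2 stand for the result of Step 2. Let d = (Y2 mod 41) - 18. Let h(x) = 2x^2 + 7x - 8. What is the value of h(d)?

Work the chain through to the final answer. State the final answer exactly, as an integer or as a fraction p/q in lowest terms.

Step 1: total draws C(15,4) = 1365; complement C(8,4) = 70; favorable 1365 - 70 = 1295; P = 37/39; answer 37/39
Step 2: Y1 = 37/39; threaded value p + q = 76; w = 9179; 9179 = 67 * 137; number of divisors = (1+1) * (1+1) = 4; answer 4
Step 3: Y2 = 4; d = -14; 2*(-14)^2 + 7*(-14)^1 - 8 = (392) + (-98) + (-8) = 286; answer 286

286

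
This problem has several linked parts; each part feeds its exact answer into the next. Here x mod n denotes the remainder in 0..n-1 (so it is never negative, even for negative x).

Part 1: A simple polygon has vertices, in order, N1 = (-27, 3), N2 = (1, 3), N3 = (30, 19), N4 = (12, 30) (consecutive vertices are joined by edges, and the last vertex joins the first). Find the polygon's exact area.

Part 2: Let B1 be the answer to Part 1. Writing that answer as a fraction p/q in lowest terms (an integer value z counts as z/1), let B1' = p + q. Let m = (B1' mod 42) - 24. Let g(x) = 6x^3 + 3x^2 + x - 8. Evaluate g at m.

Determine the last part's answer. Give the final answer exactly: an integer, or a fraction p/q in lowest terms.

Part 1: cross terms: (-27*3 - 1*3)=-84, (1*19 - 30*3)=-71, (30*30 - 12*19)=672, (12*3 - -27*30)=846; twice the area = |1363| = 1363; area = 1363/2; answer 1363/2
Part 2: B1 = 1363/2; threaded value p + q = 1365; m = -3; 6*(-3)^3 + 3*(-3)^2 + 1*(-3)^1 - 8 = (-162) + (27) + (-3) + (-8) = -146; answer -146

-146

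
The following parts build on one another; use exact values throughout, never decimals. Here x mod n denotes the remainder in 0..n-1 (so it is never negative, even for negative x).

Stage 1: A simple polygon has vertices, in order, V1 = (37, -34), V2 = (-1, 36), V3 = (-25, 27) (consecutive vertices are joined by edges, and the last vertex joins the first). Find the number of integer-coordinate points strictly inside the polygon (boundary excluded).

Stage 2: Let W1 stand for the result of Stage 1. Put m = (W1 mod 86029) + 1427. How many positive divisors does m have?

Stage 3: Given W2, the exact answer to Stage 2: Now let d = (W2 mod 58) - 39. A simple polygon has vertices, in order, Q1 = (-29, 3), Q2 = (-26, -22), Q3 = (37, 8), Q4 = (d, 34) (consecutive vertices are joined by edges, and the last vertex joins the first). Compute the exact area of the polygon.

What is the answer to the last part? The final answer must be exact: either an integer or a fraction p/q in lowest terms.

3641/2

Stage 1: cross terms: (37*36 - -1*-34)=1298, (-1*27 - -25*36)=873, (-25*-34 - 37*27)=-149; twice the area = |2022| = 2022; area = 1011; boundary points = 2 + 3 + 1 = 6; strictly interior points = area - boundary/2 + 1 = 1009; answer 1009
Stage 2: W1 = 1009; m = 2436; 2436 = 2^2 * 3 * 7 * 29; number of divisors = (2+1) * (1+1) * (1+1) * (1+1) = 24; answer 24
Stage 3: W2 = 24; d = -15; cross terms: (-29*-22 - -26*3)=716, (-26*8 - 37*-22)=606, (37*34 - -15*8)=1378, (-15*3 - -29*34)=941; twice the area = |3641| = 3641; area = 3641/2; answer 3641/2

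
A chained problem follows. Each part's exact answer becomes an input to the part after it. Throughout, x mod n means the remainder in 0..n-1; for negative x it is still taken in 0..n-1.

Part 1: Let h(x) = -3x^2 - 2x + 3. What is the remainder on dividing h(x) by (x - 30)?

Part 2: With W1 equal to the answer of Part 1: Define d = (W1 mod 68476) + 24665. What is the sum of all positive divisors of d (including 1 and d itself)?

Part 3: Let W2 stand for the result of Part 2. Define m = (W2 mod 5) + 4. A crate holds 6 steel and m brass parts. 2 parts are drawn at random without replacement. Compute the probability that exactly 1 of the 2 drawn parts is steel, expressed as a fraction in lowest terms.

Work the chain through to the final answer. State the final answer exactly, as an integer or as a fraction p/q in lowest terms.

8/15

Part 1: remainder = value at the root: -3*(30)^2 - 2*(30)^1 + 3 = (-2700) + (-60) + (3) = -2757; answer -2757
Part 2: W1 = -2757; d = 90384; 90384 = 2^4 * 3 * 7 * 269; sigma = (1 + 2 + 4 + 8 + 16) * (1 + 3) * (1 + 7) * (1 + 269) = 31 * 4 * 8 * 270 = 267840; answer 267840
Part 3: W2 = 267840; m = 4; total draws C(10,2) = 45; favorable C(6,1)*C(4,1) = 24; P = 8/15; answer 8/15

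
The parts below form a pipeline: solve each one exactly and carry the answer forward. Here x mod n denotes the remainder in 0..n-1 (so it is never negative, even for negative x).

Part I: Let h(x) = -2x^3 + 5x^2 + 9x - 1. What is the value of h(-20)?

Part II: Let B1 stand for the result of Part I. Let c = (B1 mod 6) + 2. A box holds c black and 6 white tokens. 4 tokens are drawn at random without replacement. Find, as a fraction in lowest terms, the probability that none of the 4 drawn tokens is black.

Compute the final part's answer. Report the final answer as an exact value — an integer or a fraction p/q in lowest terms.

Part I: -2*(-20)^3 + 5*(-20)^2 + 9*(-20)^1 - 1 = (16000) + (2000) + (-180) + (-1) = 17819; answer 17819
Part II: B1 = 17819; c = 7; total draws C(13,4) = 715; favorable C(6,4) = 15; P = 3/143; answer 3/143

3/143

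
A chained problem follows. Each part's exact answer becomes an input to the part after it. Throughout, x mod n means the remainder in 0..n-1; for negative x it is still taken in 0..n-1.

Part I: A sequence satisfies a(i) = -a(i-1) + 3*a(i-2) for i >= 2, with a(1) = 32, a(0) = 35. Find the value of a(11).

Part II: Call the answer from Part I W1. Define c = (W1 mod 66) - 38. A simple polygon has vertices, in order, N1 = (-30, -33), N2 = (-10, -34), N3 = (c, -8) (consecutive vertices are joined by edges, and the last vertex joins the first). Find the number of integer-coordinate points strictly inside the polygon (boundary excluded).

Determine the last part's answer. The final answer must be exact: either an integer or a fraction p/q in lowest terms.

278

Part I: a(2) = -1*(32) + 3*(35) = 73; iterating: a(2)=73, a(3)=23, a(4)=196, a(5)=-127, a(6)=715, a(7)=-1096, a(8)=3241, a(9)=-6529, a(10)=16252, a(11)=-35839; answer -35839
Part II: W1 = -35839; c = 27; cross terms: (-30*-34 - -10*-33)=690, (-10*-8 - 27*-34)=998, (27*-33 - -30*-8)=-1131; twice the area = |557| = 557; area = 557/2; boundary points = 1 + 1 + 1 = 3; strictly interior points = area - boundary/2 + 1 = 278; answer 278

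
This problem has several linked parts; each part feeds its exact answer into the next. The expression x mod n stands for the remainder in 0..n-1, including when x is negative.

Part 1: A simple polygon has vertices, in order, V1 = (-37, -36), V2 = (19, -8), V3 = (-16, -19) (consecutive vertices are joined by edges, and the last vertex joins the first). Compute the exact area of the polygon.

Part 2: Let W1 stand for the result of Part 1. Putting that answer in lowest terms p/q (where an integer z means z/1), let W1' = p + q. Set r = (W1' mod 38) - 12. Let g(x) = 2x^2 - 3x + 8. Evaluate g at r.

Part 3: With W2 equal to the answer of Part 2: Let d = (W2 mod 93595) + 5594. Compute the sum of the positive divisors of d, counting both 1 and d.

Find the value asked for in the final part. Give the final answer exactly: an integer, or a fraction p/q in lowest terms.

Part 1: cross terms: (-37*-8 - 19*-36)=980, (19*-19 - -16*-8)=-489, (-16*-36 - -37*-19)=-127; twice the area = |364| = 364; area = 182; answer 182
Part 2: W1 = 182; threaded value p + q = 183; r = 19; 2*(19)^2 - 3*(19)^1 + 8 = (722) + (-57) + (8) = 673; answer 673
Part 3: W2 = 673; d = 6267; 6267 = 3 * 2089; sigma = (1 + 3) * (1 + 2089) = 4 * 2090 = 8360; answer 8360

8360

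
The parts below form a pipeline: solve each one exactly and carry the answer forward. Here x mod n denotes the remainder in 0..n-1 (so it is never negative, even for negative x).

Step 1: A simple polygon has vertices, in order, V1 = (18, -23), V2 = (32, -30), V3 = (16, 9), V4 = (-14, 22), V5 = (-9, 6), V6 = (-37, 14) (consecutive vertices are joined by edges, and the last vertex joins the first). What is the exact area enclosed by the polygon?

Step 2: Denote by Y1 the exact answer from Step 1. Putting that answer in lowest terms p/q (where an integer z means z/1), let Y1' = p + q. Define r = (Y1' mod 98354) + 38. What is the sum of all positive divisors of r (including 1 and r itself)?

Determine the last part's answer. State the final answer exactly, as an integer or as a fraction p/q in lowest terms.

2400

Step 1: cross terms: (18*-30 - 32*-23)=196, (32*9 - 16*-30)=768, (16*22 - -14*9)=478, (-14*6 - -9*22)=114, (-9*14 - -37*6)=96, (-37*-23 - 18*14)=599; twice the area = |2251| = 2251; area = 2251/2; answer 2251/2
Step 2: Y1 = 2251/2; threaded value p + q = 2253; r = 2291; 2291 = 29 * 79; sigma = (1 + 29) * (1 + 79) = 30 * 80 = 2400; answer 2400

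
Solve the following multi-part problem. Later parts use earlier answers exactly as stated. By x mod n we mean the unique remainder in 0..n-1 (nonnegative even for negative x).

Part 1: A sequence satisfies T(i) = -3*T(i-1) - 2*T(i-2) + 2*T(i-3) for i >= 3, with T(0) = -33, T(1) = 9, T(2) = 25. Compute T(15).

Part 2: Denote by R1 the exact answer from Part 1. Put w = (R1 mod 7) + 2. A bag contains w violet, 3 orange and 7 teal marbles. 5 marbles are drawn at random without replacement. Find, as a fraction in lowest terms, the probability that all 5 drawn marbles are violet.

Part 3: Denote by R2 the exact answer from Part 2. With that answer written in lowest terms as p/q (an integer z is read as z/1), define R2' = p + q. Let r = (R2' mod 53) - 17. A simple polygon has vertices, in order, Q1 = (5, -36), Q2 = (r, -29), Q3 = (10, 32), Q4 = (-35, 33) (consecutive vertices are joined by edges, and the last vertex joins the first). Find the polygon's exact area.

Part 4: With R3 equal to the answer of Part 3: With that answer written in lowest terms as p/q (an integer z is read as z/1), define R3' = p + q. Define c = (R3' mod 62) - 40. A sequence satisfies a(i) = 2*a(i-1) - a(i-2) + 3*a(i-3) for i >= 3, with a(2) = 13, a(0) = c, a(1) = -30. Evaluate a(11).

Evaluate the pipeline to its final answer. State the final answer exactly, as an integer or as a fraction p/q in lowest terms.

-28877

Part 1: T(3) = -3*(25) - 2*(9) + 2*(-33) = -159; iterating: T(3)=-159, T(4)=445, T(5)=-967, T(6)=1693, T(7)=-2255, T(8)=1445, T(9)=3561, T(10)=-18083, T(11)=50017, T(12)=-106763, T(13)=184089, T(14)=-238707, T(15)=134417; answer 134417
Part 2: R1 = 134417; w = 5; total draws C(15,5) = 3003; favorable C(5,5) = 1; P = 1/3003; answer 1/3003
Part 3: R2 = 1/3003; threaded value p + q = 3004; r = 19; cross terms: (5*-29 - 19*-36)=539, (19*32 - 10*-29)=898, (10*33 - -35*32)=1450, (-35*-36 - 5*33)=1095; twice the area = |3982| = 3982; area = 1991; answer 1991
Part 4: R3 = 1991; threaded value p + q = 1992; c = -32; a(3) = 2*(13) - 1*(-30) + 3*(-32) = -40; iterating: a(3)=-40, a(4)=-183, a(5)=-287, a(6)=-511, a(7)=-1284, a(8)=-2918, a(9)=-6085, a(10)=-13104, a(11)=-28877; answer -28877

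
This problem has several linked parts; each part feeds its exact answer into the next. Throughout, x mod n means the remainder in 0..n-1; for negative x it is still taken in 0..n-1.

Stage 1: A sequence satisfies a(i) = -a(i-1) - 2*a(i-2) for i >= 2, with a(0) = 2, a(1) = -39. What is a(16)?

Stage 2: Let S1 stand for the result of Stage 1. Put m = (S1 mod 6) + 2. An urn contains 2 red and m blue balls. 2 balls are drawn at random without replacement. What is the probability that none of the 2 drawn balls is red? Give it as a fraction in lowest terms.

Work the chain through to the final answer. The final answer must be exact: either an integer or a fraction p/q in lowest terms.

Stage 1: a(2) = -1*(-39) - 2*(2) = 35; iterating: a(2)=35, a(3)=43, a(4)=-113, a(5)=27, a(6)=199, a(7)=-253, a(8)=-145, a(9)=651, a(10)=-361, a(11)=-941, a(12)=1663, a(13)=219, a(14)=-3545, a(15)=3107, a(16)=3983; answer 3983
Stage 2: S1 = 3983; m = 7; total draws C(9,2) = 36; favorable C(7,2) = 21; P = 7/12; answer 7/12

7/12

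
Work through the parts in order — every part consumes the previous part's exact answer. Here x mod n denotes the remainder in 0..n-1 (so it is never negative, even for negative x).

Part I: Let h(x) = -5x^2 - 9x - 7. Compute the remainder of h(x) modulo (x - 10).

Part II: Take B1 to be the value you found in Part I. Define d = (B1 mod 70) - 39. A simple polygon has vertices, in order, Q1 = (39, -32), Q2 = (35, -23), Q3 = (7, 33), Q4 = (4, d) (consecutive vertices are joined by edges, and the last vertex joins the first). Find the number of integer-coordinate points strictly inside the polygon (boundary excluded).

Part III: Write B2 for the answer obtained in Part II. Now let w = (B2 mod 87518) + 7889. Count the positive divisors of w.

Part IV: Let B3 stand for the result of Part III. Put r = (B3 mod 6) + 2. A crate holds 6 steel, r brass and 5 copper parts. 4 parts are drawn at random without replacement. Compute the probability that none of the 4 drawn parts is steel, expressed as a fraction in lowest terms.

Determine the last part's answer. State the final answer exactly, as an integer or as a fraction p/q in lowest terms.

6/65

Part I: remainder = value at the root: -5*(10)^2 - 9*(10)^1 - 7 = (-500) + (-90) + (-7) = -597; answer -597
Part II: B1 = -597; d = -6; cross terms: (39*-23 - 35*-32)=223, (35*33 - 7*-23)=1316, (7*-6 - 4*33)=-174, (4*-32 - 39*-6)=106; twice the area = |1471| = 1471; area = 1471/2; boundary points = 1 + 28 + 3 + 1 = 33; strictly interior points = area - boundary/2 + 1 = 720; answer 720
Part III: B2 = 720; w = 8609; 8609 is prime, so its only divisors are 1 and 8609; count = 2; answer 2
Part IV: B3 = 2; r = 4; total draws C(15,4) = 1365; favorable C(9,4) = 126; P = 6/65; answer 6/65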